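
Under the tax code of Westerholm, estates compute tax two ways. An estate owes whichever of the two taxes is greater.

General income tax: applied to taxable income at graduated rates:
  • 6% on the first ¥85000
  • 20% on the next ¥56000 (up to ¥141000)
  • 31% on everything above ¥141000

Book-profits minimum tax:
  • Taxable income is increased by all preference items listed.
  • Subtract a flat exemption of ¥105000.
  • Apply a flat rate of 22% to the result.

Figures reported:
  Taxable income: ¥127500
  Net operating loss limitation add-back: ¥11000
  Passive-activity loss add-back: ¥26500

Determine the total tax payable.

General income tax:
  ¥85000 × 6% = ¥5100
  ¥42500 × 20% = ¥8500
  → ¥13600

Book-profits minimum tax:
  Adjusted income: ¥127500 + ¥11000 + ¥26500 = ¥165000
  Less exemption ¥105000 → base ¥60000
  ¥60000 × 22% = ¥13200

¥13600 > ¥13200, so the general income tax governs.

¥13600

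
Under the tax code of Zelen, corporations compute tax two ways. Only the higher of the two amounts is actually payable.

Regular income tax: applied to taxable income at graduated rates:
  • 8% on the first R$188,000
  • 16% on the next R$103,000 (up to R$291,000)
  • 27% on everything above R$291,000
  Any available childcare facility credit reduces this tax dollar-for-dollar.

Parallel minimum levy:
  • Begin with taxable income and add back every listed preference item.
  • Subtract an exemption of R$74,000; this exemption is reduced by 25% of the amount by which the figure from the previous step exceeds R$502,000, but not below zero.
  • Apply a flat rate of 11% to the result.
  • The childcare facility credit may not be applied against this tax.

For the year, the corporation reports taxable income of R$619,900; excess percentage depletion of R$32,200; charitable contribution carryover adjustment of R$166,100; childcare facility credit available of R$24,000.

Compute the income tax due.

R$96,323

Parallel minimum levy:
  Adjusted income: R$619,900 + R$32,200 + R$166,100 = R$818,200
  Exemption: 25% × (R$818,200 − R$502,000) = R$79,050 ≥ R$74,000, so the exemption is fully phased out
  Base: R$818,200 − R$0 = R$818,200
  R$818,200 × 11% = R$90,002

Regular income tax:
  R$188,000 × 8% = R$15,040
  R$103,000 × 16% = R$16,480
  R$328,900 × 27% = R$88,803
  → R$120,323
  Less childcare facility credit R$24,000 → R$96,323

R$96,323 > R$90,002, so the regular income tax governs.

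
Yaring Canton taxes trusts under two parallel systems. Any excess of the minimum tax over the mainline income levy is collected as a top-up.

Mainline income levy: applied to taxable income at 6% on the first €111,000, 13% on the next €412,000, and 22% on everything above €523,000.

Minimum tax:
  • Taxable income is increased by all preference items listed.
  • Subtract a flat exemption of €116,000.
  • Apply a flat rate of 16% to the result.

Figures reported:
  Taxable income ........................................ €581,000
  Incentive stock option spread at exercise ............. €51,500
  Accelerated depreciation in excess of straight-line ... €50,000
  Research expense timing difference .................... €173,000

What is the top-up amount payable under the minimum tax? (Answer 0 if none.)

Minimum tax:
  Adjusted income: €581,000 + €51,500 + €50,000 + €173,000 = €855,500
  Less exemption €116,000 → base €739,500
  €739,500 × 16% = €118,320

Mainline income levy:
  €111,000 × 6% = €6,660
  €412,000 × 13% = €53,560
  €58,000 × 22% = €12,760
  → €72,980

Excess of minimum tax over mainline income levy: €118,320 − €72,980 = €45,340.

€45,340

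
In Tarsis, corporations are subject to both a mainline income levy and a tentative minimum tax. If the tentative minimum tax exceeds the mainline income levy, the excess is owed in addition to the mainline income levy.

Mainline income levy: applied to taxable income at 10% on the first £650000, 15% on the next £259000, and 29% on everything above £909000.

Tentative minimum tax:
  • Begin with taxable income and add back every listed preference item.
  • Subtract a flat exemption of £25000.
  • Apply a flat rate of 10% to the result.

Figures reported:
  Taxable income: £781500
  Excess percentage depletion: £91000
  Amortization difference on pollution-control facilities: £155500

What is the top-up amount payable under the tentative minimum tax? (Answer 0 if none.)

Tentative minimum tax:
  Adjusted income: £781500 + £91000 + £155500 = £1028000
  Less exemption £25000 → base £1003000
  £1003000 × 10% = £100300

Mainline income levy:
  £650000 × 10% = £65000
  £131500 × 15% = £19725
  → £84725

Excess of tentative minimum tax over mainline income levy: £100300 − £84725 = £15575.

£15575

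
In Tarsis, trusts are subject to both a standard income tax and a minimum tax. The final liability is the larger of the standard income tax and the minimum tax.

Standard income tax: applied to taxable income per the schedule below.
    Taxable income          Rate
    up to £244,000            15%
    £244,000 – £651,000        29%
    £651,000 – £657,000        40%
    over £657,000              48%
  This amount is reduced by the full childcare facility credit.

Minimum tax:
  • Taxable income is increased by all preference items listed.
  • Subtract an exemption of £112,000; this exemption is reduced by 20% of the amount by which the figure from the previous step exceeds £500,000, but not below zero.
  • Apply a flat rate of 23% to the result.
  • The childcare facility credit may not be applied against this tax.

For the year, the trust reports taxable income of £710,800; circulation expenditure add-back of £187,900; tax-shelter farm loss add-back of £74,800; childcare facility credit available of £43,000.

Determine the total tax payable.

£219,926

Minimum tax:
  Adjusted income: £710,800 + £187,900 + £74,800 = £973,500
  Exemption: £112,000 − 20% × (£973,500 − £500,000) = £112,000 − £94,700 = £17,300
  Base: £973,500 − £17,300 = £956,200
  £956,200 × 23% = £219,926

Standard income tax:
  £244,000 × 15% = £36,600
  £407,000 × 29% = £118,030
  £6,000 × 40% = £2,400
  £53,800 × 48% = £25,824
  → £182,854
  Less childcare facility credit £43,000 → £139,854

£219,926 > £139,854, so the minimum tax is the binding amount.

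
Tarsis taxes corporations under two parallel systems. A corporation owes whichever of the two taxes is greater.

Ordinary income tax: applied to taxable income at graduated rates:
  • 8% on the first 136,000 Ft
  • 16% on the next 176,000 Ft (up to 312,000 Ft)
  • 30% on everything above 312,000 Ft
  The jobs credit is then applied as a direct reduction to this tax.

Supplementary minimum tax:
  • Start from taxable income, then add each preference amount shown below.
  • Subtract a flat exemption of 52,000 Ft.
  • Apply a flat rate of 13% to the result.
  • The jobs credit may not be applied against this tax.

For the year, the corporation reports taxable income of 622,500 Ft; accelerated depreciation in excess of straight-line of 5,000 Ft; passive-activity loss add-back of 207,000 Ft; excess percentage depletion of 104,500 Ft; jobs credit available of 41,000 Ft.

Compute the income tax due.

115,310 Ft

Supplementary minimum tax:
  Adjusted income: 622,500 Ft + 5,000 Ft + 207,000 Ft + 104,500 Ft = 939,000 Ft
  Less exemption 52,000 Ft → base 887,000 Ft
  887,000 Ft × 13% = 115,310 Ft

Ordinary income tax:
  136,000 Ft × 8% = 10,880 Ft
  176,000 Ft × 16% = 28,160 Ft
  310,500 Ft × 30% = 93,150 Ft
  → 132,190 Ft
  Less jobs credit 41,000 Ft → 91,190 Ft

115,310 Ft > 91,190 Ft, so the supplementary minimum tax is the binding amount.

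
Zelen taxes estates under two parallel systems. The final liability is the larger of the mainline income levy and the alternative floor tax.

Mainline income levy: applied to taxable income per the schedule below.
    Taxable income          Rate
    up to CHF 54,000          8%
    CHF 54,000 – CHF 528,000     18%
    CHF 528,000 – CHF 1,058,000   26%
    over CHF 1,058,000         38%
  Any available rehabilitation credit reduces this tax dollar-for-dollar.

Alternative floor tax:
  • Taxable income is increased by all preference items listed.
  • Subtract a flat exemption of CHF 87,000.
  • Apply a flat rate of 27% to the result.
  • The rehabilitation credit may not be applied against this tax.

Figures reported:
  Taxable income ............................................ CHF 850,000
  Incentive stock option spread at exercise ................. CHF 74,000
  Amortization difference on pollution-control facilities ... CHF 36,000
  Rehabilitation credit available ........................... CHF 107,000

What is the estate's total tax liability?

Mainline income levy:
  CHF 54,000 × 8% = CHF 4,320
  CHF 474,000 × 18% = CHF 85,320
  CHF 322,000 × 26% = CHF 83,720
  → CHF 173,360
  Less rehabilitation credit CHF 107,000 → CHF 66,360

Alternative floor tax:
  Adjusted income: CHF 850,000 + CHF 74,000 + CHF 36,000 = CHF 960,000
  Less exemption CHF 87,000 → base CHF 873,000
  CHF 873,000 × 27% = CHF 235,710

CHF 235,710 > CHF 66,360, so the alternative floor tax is the binding amount.

CHF 235,710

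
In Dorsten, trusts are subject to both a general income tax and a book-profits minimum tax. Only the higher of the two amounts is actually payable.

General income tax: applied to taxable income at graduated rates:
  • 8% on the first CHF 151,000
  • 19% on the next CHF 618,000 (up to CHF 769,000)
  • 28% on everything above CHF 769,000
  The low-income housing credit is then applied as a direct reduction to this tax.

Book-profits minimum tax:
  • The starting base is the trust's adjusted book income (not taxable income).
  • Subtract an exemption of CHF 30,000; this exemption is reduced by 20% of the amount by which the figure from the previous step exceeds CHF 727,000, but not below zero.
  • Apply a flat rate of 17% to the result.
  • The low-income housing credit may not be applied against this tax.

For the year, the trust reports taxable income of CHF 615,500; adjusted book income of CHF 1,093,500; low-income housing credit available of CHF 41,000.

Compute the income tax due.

CHF 185,895

General income tax:
  CHF 151,000 × 8% = CHF 12,080
  CHF 464,500 × 19% = CHF 88,255
  → CHF 100,335
  Less low-income housing credit CHF 41,000 → CHF 59,335

Book-profits minimum tax:
  Base (adjusted book income): CHF 1,093,500
  Exemption: 20% × (CHF 1,093,500 − CHF 727,000) = CHF 73,300 ≥ CHF 30,000, so the exemption is fully phased out
  Base: CHF 1,093,500 − CHF 0 = CHF 1,093,500
  CHF 1,093,500 × 17% = CHF 185,895

CHF 185,895 > CHF 59,335, so the book-profits minimum tax is the binding amount.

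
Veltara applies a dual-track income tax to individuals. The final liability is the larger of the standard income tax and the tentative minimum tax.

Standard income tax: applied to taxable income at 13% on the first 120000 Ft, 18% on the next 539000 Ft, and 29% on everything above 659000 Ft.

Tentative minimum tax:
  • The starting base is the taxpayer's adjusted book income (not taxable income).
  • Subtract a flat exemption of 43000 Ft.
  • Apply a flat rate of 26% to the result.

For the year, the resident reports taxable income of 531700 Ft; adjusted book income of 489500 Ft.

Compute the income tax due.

116090 Ft

Tentative minimum tax:
  Base (adjusted book income): 489500 Ft
  Less exemption 43000 Ft → base 446500 Ft
  446500 Ft × 26% = 116090 Ft

Standard income tax:
  120000 Ft × 13% = 15600 Ft
  411700 Ft × 18% = 74106 Ft
  → 89706 Ft

116090 Ft > 89706 Ft, so the tentative minimum tax is the binding amount.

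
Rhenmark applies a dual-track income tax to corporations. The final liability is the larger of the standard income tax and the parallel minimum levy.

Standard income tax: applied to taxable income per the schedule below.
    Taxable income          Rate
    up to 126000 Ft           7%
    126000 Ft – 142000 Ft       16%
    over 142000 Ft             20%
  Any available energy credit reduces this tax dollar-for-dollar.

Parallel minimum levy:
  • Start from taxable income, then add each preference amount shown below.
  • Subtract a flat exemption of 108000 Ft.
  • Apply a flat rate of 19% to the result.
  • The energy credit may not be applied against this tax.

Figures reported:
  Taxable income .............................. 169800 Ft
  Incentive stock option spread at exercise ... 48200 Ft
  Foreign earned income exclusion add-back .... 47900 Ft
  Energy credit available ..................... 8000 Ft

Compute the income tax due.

30001 Ft

Parallel minimum levy:
  Adjusted income: 169800 Ft + 48200 Ft + 47900 Ft = 265900 Ft
  Less exemption 108000 Ft → base 157900 Ft
  157900 Ft × 19% = 30001 Ft

Standard income tax:
  126000 Ft × 7% = 8820 Ft
  16000 Ft × 16% = 2560 Ft
  27800 Ft × 20% = 5560 Ft
  → 16940 Ft
  Less energy credit 8000 Ft → 8940 Ft

30001 Ft > 8940 Ft, so the parallel minimum levy is the binding amount.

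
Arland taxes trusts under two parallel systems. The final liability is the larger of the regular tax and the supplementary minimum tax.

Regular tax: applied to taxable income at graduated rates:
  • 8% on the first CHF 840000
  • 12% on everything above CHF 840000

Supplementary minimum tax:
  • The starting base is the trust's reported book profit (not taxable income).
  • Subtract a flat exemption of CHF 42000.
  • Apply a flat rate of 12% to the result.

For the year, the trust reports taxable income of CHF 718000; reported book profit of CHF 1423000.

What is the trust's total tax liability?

CHF 165720

Supplementary minimum tax:
  Base (reported book profit): CHF 1423000
  Less exemption CHF 42000 → base CHF 1381000
  CHF 1381000 × 12% = CHF 165720

Regular tax:
  CHF 718000 × 8% = CHF 57440

CHF 165720 > CHF 57440, so the supplementary minimum tax is the binding amount.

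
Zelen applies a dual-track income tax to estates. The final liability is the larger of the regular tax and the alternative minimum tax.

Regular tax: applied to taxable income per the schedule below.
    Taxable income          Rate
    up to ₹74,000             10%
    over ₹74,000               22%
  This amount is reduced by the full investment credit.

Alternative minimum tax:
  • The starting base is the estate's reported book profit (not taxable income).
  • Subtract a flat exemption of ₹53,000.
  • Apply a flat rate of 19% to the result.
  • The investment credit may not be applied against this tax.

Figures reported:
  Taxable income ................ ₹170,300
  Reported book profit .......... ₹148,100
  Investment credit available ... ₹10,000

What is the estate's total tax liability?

Regular tax:
  ₹74,000 × 10% = ₹7,400
  ₹96,300 × 22% = ₹21,186
  → ₹28,586
  Less investment credit ₹10,000 → ₹18,586

Alternative minimum tax:
  Base (reported book profit): ₹148,100
  Less exemption ₹53,000 → base ₹95,100
  ₹95,100 × 19% = ₹18,069

₹18,586 > ₹18,069, so the regular tax governs.

₹18,586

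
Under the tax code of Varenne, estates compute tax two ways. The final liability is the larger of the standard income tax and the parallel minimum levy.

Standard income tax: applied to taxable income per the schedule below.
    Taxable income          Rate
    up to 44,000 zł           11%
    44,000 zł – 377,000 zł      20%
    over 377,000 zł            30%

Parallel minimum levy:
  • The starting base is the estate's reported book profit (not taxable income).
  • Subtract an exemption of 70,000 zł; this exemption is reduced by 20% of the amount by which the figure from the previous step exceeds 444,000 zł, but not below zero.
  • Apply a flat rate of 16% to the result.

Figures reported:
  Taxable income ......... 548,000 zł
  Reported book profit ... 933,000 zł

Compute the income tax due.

149,280 zł

Standard income tax:
  44,000 zł × 11% = 4,840 zł
  333,000 zł × 20% = 66,600 zł
  171,000 zł × 30% = 51,300 zł
  → 122,740 zł

Parallel minimum levy:
  Base (reported book profit): 933,000 zł
  Exemption: 20% × (933,000 zł − 444,000 zł) = 97,800 zł ≥ 70,000 zł, so the exemption is fully phased out
  Base: 933,000 zł − 0 zł = 933,000 zł
  933,000 zł × 16% = 149,280 zł

149,280 zł > 122,740 zł, so the parallel minimum levy is the binding amount.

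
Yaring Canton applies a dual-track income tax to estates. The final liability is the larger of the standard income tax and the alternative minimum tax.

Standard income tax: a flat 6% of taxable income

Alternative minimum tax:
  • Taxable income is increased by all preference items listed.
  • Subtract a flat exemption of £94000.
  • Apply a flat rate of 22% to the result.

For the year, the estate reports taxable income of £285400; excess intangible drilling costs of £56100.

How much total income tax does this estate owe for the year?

£54450

Alternative minimum tax:
  Adjusted income: £285400 + £56100 = £341500
  Less exemption £94000 → base £247500
  £247500 × 22% = £54450

Standard income tax:
  £285400 × 6% = £17124

£54450 > £17124, so the alternative minimum tax is the binding amount.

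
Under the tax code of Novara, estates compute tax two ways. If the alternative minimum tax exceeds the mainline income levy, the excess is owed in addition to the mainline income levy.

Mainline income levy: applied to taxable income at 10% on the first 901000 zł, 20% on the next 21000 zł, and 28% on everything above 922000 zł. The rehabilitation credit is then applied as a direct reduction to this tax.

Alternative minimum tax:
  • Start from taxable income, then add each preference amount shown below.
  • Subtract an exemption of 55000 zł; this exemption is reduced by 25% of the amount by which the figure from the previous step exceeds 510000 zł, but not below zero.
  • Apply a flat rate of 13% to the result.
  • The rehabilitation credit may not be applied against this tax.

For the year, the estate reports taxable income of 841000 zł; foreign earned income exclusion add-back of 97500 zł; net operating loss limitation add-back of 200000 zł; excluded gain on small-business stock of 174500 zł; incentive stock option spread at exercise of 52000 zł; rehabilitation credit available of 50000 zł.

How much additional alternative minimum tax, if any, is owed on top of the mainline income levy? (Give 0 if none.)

143350 zł

Alternative minimum tax:
  Adjusted income: 841000 zł + 97500 zł + 200000 zł + 174500 zł + 52000 zł = 1365000 zł
  Exemption: 25% × (1365000 zł − 510000 zł) = 213750 zł ≥ 55000 zł, so the exemption is fully phased out
  Base: 1365000 zł − 0 zł = 1365000 zł
  1365000 zł × 13% = 177450 zł

Mainline income levy:
  841000 zł × 10% = 84100 zł
  Less rehabilitation credit 50000 zł → 34100 zł

Excess of alternative minimum tax over mainline income levy: 177450 zł − 34100 zł = 143350 zł.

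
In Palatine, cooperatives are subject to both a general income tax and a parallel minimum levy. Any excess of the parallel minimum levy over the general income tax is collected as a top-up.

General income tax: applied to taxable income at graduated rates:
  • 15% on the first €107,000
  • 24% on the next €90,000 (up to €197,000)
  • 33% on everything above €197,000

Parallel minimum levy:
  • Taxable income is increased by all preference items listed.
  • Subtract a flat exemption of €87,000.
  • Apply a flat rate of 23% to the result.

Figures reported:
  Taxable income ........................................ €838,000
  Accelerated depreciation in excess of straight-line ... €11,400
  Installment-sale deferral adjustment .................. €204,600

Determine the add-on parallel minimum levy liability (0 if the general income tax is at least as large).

€0

General income tax:
  €107,000 × 15% = €16,050
  €90,000 × 24% = €21,600
  €641,000 × 33% = €211,530
  → €249,180

Parallel minimum levy:
  Adjusted income: €838,000 + €11,400 + €204,600 = €1,054,000
  Less exemption €87,000 → base €967,000
  €967,000 × 23% = €222,410

€222,410 ≤ €249,180, so no add-on is due.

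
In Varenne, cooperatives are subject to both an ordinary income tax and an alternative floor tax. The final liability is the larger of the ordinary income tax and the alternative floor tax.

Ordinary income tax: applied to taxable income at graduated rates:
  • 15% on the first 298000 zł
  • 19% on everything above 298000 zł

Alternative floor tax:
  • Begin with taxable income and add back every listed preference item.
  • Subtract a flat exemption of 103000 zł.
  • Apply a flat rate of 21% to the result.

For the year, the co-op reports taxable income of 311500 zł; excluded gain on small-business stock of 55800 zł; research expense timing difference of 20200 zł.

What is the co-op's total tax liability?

59745 zł

Alternative floor tax:
  Adjusted income: 311500 zł + 55800 zł + 20200 zł = 387500 zł
  Less exemption 103000 zł → base 284500 zł
  284500 zł × 21% = 59745 zł

Ordinary income tax:
  298000 zł × 15% = 44700 zł
  13500 zł × 19% = 2565 zł
  → 47265 zł

59745 zł > 47265 zł, so the alternative floor tax is the binding amount.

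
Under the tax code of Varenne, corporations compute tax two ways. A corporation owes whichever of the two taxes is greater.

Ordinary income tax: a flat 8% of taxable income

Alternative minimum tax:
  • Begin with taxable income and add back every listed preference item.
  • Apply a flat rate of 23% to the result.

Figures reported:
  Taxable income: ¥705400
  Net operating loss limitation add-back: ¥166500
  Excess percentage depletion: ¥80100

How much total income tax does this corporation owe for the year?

¥218960

Alternative minimum tax:
  Adjusted income: ¥705400 + ¥166500 + ¥80100 = ¥952000
  ¥952000 × 23% = ¥218960

Ordinary income tax:
  ¥705400 × 8% = ¥56432

¥218960 > ¥56432, so the alternative minimum tax is the binding amount.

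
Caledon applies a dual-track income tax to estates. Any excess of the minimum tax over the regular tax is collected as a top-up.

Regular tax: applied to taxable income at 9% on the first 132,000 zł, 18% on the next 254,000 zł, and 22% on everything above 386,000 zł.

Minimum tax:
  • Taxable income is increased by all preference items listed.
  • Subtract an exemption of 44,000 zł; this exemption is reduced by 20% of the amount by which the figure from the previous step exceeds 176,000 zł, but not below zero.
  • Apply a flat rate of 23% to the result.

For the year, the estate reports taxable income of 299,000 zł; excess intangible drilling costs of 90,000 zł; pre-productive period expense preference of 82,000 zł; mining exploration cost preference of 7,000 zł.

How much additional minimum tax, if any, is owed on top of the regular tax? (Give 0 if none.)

68,000 zł

Regular tax:
  132,000 zł × 9% = 11,880 zł
  167,000 zł × 18% = 30,060 zł
  → 41,940 zł

Minimum tax:
  Adjusted income: 299,000 zł + 90,000 zł + 82,000 zł + 7,000 zł = 478,000 zł
  Exemption: 20% × (478,000 zł − 176,000 zł) = 60,400 zł ≥ 44,000 zł, so the exemption is fully phased out
  Base: 478,000 zł − 0 zł = 478,000 zł
  478,000 zł × 23% = 109,940 zł

Excess of minimum tax over regular tax: 109,940 zł − 41,940 zł = 68,000 zł.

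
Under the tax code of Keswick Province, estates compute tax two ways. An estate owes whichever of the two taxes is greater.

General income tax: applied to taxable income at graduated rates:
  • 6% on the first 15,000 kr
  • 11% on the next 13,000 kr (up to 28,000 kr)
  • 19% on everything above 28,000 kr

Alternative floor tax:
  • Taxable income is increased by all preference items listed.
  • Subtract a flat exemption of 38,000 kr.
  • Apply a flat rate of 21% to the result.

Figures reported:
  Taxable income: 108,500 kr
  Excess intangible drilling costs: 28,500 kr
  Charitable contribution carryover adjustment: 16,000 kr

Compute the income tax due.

24,150 kr

Alternative floor tax:
  Adjusted income: 108,500 kr + 28,500 kr + 16,000 kr = 153,000 kr
  Less exemption 38,000 kr → base 115,000 kr
  115,000 kr × 21% = 24,150 kr

General income tax:
  15,000 kr × 6% = 900 kr
  13,000 kr × 11% = 1,430 kr
  80,500 kr × 19% = 15,295 kr
  → 17,625 kr

24,150 kr > 17,625 kr, so the alternative floor tax is the binding amount.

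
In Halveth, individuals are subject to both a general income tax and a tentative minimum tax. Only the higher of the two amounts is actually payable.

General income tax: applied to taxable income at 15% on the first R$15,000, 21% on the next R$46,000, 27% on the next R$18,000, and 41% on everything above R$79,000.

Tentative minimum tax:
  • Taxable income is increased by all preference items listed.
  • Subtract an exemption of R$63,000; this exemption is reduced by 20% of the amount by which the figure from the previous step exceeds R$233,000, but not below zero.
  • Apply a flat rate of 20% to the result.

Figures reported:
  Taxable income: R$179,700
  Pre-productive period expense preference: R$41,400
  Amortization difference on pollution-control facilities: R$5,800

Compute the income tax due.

R$58,057

Tentative minimum tax:
  Adjusted income: R$179,700 + R$41,400 + R$5,800 = R$226,900
  Exemption: R$226,900 ≤ R$233,000, so full R$63,000 applies
  Base: R$226,900 − R$63,000 = R$163,900
  R$163,900 × 20% = R$32,780

General income tax:
  R$15,000 × 15% = R$2,250
  R$46,000 × 21% = R$9,660
  R$18,000 × 27% = R$4,860
  R$100,700 × 41% = R$41,287
  → R$58,057

R$58,057 > R$32,780, so the general income tax governs.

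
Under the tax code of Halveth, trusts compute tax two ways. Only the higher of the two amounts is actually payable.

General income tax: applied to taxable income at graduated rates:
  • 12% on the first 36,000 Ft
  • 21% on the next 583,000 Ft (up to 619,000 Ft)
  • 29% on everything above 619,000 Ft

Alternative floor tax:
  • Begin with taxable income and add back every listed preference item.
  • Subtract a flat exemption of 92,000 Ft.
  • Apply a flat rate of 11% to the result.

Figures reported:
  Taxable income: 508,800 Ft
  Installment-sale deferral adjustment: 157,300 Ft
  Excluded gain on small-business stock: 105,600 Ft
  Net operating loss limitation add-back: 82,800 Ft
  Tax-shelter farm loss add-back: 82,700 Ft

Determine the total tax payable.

General income tax:
  36,000 Ft × 12% = 4,320 Ft
  472,800 Ft × 21% = 99,288 Ft
  → 103,608 Ft

Alternative floor tax:
  Adjusted income: 508,800 Ft + 157,300 Ft + 105,600 Ft + 82,800 Ft + 82,700 Ft = 937,200 Ft
  Less exemption 92,000 Ft → base 845,200 Ft
  845,200 Ft × 11% = 92,972 Ft

103,608 Ft > 92,972 Ft, so the general income tax governs.

103,608 Ft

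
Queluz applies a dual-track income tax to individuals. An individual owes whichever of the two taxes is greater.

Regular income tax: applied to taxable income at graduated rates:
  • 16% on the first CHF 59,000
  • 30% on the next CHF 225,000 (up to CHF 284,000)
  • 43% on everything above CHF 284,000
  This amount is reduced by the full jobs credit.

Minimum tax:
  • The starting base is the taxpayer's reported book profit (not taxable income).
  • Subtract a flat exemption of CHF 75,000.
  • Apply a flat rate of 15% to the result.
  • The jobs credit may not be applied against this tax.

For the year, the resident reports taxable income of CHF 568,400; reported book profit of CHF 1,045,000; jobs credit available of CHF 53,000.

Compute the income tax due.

CHF 146,232

Minimum tax:
  Base (reported book profit): CHF 1,045,000
  Less exemption CHF 75,000 → base CHF 970,000
  CHF 970,000 × 15% = CHF 145,500

Regular income tax:
  CHF 59,000 × 16% = CHF 9,440
  CHF 225,000 × 30% = CHF 67,500
  CHF 284,400 × 43% = CHF 122,292
  → CHF 199,232
  Less jobs credit CHF 53,000 → CHF 146,232

CHF 146,232 > CHF 145,500, so the regular income tax governs.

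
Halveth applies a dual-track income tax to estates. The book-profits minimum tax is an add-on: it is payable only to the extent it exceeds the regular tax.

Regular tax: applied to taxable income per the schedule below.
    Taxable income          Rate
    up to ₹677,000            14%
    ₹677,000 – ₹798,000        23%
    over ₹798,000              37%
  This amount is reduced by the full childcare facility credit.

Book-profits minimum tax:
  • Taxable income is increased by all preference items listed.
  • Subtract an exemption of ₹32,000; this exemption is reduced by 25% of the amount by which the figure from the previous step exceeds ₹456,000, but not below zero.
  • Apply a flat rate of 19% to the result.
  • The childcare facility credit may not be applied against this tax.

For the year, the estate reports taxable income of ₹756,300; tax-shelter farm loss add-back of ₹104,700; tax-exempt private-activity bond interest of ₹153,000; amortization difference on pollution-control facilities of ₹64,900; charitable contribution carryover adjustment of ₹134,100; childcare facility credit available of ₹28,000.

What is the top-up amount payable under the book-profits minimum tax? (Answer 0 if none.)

Regular tax:
  ₹677,000 × 14% = ₹94,780
  ₹79,300 × 23% = ₹18,239
  → ₹113,019
  Less childcare facility credit ₹28,000 → ₹85,019

Book-profits minimum tax:
  Adjusted income: ₹756,300 + ₹104,700 + ₹153,000 + ₹64,900 + ₹134,100 = ₹1,213,000
  Exemption: 25% × (₹1,213,000 − ₹456,000) = ₹189,250 ≥ ₹32,000, so the exemption is fully phased out
  Base: ₹1,213,000 − ₹0 = ₹1,213,000
  ₹1,213,000 × 19% = ₹230,470

Excess of book-profits minimum tax over regular tax: ₹230,470 − ₹85,019 = ₹145,451.

₹145,451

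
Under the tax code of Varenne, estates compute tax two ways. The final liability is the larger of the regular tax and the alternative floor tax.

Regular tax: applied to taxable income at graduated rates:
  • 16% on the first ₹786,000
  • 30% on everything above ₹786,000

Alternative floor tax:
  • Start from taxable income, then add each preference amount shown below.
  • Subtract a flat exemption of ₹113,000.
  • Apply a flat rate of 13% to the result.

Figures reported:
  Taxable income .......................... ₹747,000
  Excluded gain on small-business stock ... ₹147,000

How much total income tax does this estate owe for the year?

Alternative floor tax:
  Adjusted income: ₹747,000 + ₹147,000 = ₹894,000
  Less exemption ₹113,000 → base ₹781,000
  ₹781,000 × 13% = ₹101,530

Regular tax:
  ₹747,000 × 16% = ₹119,520

₹119,520 > ₹101,530, so the regular tax governs.

₹119,520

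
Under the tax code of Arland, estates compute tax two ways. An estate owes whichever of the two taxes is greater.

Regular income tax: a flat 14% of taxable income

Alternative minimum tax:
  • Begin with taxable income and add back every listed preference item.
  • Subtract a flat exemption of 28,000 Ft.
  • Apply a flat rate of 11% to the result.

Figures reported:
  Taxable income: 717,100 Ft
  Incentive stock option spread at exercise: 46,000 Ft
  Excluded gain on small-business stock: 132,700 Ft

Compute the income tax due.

100,394 Ft

Regular income tax:
  717,100 Ft × 14% = 100,394 Ft

Alternative minimum tax:
  Adjusted income: 717,100 Ft + 46,000 Ft + 132,700 Ft = 895,800 Ft
  Less exemption 28,000 Ft → base 867,800 Ft
  867,800 Ft × 11% = 95,458 Ft

100,394 Ft > 95,458 Ft, so the regular income tax governs.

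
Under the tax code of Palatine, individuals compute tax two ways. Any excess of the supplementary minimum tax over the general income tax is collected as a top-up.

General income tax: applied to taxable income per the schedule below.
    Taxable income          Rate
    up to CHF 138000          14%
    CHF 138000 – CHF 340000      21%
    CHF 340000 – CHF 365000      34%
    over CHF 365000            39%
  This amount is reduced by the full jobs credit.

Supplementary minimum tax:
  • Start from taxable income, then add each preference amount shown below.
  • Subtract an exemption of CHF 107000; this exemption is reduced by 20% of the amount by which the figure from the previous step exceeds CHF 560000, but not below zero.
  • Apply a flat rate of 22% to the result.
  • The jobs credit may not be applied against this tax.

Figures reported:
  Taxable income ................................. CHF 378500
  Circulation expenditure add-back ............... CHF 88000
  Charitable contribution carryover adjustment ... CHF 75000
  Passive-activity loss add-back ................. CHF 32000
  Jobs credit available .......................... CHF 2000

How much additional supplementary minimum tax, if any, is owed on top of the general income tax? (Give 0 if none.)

CHF 29719

General income tax:
  CHF 138000 × 14% = CHF 19320
  CHF 202000 × 21% = CHF 42420
  CHF 25000 × 34% = CHF 8500
  CHF 13500 × 39% = CHF 5265
  → CHF 75505
  Less jobs credit CHF 2000 → CHF 73505

Supplementary minimum tax:
  Adjusted income: CHF 378500 + CHF 88000 + CHF 75000 + CHF 32000 = CHF 573500
  Exemption: CHF 107000 − 20% × (CHF 573500 − CHF 560000) = CHF 107000 − CHF 2700 = CHF 104300
  Base: CHF 573500 − CHF 104300 = CHF 469200
  CHF 469200 × 22% = CHF 103224

Excess of supplementary minimum tax over general income tax: CHF 103224 − CHF 73505 = CHF 29719.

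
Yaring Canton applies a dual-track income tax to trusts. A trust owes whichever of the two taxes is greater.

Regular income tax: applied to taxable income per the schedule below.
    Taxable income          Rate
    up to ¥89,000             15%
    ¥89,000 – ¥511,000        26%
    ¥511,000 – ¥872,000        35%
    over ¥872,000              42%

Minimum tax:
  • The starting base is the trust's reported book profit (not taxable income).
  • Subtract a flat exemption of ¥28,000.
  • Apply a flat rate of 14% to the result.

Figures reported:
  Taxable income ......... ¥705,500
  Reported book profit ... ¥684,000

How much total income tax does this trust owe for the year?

¥191,145

Minimum tax:
  Base (reported book profit): ¥684,000
  Less exemption ¥28,000 → base ¥656,000
  ¥656,000 × 14% = ¥91,840

Regular income tax:
  ¥89,000 × 15% = ¥13,350
  ¥422,000 × 26% = ¥109,720
  ¥194,500 × 35% = ¥68,075
  → ¥191,145

¥191,145 > ¥91,840, so the regular income tax governs.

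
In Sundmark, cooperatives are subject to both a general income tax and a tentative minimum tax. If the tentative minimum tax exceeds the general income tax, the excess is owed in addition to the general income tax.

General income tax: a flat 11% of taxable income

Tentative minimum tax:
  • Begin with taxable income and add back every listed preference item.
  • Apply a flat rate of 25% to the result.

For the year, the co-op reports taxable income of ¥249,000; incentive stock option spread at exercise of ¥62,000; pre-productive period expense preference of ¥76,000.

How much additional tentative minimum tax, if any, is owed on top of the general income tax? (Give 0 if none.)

General income tax:
  ¥249,000 × 11% = ¥27,390

Tentative minimum tax:
  Adjusted income: ¥249,000 + ¥62,000 + ¥76,000 = ¥387,000
  ¥387,000 × 25% = ¥96,750

Excess of tentative minimum tax over general income tax: ¥96,750 − ¥27,390 = ¥69,360.

¥69,360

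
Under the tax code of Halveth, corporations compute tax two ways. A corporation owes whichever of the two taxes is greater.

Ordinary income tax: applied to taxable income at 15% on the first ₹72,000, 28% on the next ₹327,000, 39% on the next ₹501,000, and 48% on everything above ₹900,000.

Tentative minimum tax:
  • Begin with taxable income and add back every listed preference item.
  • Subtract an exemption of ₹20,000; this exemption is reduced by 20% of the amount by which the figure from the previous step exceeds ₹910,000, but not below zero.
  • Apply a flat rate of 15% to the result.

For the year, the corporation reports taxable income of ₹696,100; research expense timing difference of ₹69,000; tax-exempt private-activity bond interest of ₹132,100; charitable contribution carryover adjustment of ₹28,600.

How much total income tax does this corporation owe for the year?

Tentative minimum tax:
  Adjusted income: ₹696,100 + ₹69,000 + ₹132,100 + ₹28,600 = ₹925,800
  Exemption: ₹20,000 − 20% × (₹925,800 − ₹910,000) = ₹20,000 − ₹3,160 = ₹16,840
  Base: ₹925,800 − ₹16,840 = ₹908,960
  ₹908,960 × 15% = ₹136,344

Ordinary income tax:
  ₹72,000 × 15% = ₹10,800
  ₹327,000 × 28% = ₹91,560
  ₹297,100 × 39% = ₹115,869
  → ₹218,229

₹218,229 > ₹136,344, so the ordinary income tax governs.

₹218,229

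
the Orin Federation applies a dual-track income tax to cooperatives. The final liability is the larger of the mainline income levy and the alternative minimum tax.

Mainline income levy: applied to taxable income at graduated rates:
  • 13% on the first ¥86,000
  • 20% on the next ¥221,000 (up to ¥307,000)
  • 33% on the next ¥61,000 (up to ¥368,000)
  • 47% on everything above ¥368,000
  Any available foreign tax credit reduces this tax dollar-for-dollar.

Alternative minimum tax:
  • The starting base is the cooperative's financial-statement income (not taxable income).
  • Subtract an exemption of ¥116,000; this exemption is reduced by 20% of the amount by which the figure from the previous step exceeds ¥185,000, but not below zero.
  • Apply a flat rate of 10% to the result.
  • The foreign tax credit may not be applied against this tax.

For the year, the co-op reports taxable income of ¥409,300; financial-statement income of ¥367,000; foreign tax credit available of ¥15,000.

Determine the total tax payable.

Alternative minimum tax:
  Base (financial-statement income): ¥367,000
  Exemption: ¥116,000 − 20% × (¥367,000 − ¥185,000) = ¥116,000 − ¥36,400 = ¥79,600
  Base: ¥367,000 − ¥79,600 = ¥287,400
  ¥287,400 × 10% = ¥28,740

Mainline income levy:
  ¥86,000 × 13% = ¥11,180
  ¥221,000 × 20% = ¥44,200
  ¥61,000 × 33% = ¥20,130
  ¥41,300 × 47% = ¥19,411
  → ¥94,921
  Less foreign tax credit ¥15,000 → ¥79,921

¥79,921 > ¥28,740, so the mainline income levy governs.

¥79,921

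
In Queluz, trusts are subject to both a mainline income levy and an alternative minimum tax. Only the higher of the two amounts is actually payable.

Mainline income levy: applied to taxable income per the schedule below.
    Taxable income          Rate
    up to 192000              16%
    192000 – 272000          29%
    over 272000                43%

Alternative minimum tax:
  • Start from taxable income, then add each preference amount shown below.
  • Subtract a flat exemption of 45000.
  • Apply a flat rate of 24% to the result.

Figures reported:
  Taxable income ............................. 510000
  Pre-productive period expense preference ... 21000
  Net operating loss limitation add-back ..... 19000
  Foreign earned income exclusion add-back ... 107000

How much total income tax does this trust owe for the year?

Mainline income levy:
  192000 × 16% = 30720
  80000 × 29% = 23200
  238000 × 43% = 102340
  → 156260

Alternative minimum tax:
  Adjusted income: 510000 + 21000 + 19000 + 107000 = 657000
  Less exemption 45000 → base 612000
  612000 × 24% = 146880

156260 > 146880, so the mainline income levy governs.

156260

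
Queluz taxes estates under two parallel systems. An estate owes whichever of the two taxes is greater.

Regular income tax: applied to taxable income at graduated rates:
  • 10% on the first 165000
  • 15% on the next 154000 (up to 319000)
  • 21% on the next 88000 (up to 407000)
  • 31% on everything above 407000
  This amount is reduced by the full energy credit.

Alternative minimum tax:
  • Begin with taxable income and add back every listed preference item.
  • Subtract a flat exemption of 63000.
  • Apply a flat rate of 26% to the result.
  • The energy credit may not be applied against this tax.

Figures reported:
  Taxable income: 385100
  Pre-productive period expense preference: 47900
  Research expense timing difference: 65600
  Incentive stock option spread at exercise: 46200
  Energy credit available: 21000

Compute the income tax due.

Regular income tax:
  165000 × 10% = 16500
  154000 × 15% = 23100
  66100 × 21% = 13881
  → 53481
  Less energy credit 21000 → 32481

Alternative minimum tax:
  Adjusted income: 385100 + 47900 + 65600 + 46200 = 544800
  Less exemption 63000 → base 481800
  481800 × 26% = 125268

125268 > 32481, so the alternative minimum tax is the binding amount.

125268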